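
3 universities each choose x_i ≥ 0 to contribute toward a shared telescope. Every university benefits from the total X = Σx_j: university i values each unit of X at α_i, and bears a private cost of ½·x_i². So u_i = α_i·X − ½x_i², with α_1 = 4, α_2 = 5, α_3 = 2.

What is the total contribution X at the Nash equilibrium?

University i's FOC: ∂u_i/∂x_i = α_i − x_i = 0, so x_i* = α_i.
NE contributions = (4, 5, 2); X = 11.

11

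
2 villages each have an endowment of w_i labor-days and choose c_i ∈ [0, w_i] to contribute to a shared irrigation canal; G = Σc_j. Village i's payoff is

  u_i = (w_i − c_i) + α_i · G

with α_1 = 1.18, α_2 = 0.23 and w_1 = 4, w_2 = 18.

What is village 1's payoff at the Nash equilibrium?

4.72

∂u_i/∂c_i = α_i − 1, so village i contributes w_i if α_i > 1, else 0.
α_i > 1 for i ∈ {1}; NE contributions (4, 0), G = 4.
u_1 = (4 − 4) + 1.18·4 = 4.72.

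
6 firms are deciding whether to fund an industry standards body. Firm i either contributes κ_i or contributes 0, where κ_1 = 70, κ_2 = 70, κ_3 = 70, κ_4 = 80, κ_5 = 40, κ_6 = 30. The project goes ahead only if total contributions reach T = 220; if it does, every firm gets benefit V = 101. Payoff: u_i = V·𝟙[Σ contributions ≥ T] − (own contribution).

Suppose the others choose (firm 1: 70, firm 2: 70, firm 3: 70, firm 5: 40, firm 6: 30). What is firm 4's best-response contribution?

0

Others' total = 280 ≥ 220; contributing adds cost 80 for no extra benefit.
Best response: 0.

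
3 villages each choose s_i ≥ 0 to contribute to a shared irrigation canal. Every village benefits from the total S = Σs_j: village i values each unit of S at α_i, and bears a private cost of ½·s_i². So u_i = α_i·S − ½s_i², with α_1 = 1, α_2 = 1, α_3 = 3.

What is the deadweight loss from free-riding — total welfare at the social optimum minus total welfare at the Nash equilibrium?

Village i's FOC: ∂u_i/∂s_i = α_i − s_i = 0, so s_i* = α_i.
NE contributions = (1, 1, 3); S = 5.
W^NE = (Σα)·S − ½Σα_i² = 5² − ½·11 = 19.5.
Planner sets s_i = Σα_j = 5 for every i, so S^SO = 3·5 = 15.
W^SO = (Σα)·S^SO − ½·3·(Σα)² = (3/2)·5² = 37.5.
Deadweight loss = W^SO − W^NE = 18.

18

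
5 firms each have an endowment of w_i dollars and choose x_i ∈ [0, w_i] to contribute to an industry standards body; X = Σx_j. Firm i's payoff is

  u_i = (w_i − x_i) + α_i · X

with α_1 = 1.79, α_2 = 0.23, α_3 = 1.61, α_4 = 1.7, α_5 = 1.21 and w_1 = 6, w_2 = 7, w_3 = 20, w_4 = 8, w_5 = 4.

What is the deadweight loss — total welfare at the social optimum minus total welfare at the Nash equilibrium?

38.78

∂u_i/∂x_i = α_i − 1, so firm i contributes w_i if α_i > 1, else 0.
α_i > 1 for i ∈ {1, 3, 4, 5}; NE contributions (6, 0, 20, 8, 4), X = 38.
W^NE = Σw_i − X^NE + (Σα_i)·X^NE = 45 + 5.54·38 = 255.52.
Planner: ∂(Σu_j)/∂x_i = Σα_j − 1 = 5.54 > 0, so everyone contributes w_i; X^SO = 45, W^SO = 45 + 5.54·45 = 294.3.
Deadweight loss = 38.78.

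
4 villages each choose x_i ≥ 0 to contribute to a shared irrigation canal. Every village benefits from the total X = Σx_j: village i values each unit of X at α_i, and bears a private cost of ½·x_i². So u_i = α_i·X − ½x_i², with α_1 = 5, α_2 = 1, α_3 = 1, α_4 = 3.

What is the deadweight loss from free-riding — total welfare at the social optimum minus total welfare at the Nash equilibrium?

118

Village i's FOC: ∂u_i/∂x_i = α_i − x_i = 0, so x_i* = α_i.
NE contributions = (5, 1, 1, 3); X = 10.
W^NE = (Σα)·X − ½Σα_i² = 10² − ½·36 = 82.
Planner sets x_i = Σα_j = 10 for every i, so X^SO = 4·10 = 40.
W^SO = (Σα)·X^SO − ½·4·(Σα)² = (4/2)·10² = 200.
Deadweight loss = W^SO − W^NE = 118.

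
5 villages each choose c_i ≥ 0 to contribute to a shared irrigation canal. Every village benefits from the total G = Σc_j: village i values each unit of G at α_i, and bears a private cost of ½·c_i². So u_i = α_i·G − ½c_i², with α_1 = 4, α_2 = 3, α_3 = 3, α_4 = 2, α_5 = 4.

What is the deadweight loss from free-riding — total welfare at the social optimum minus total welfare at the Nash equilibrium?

411

Village i's FOC: ∂u_i/∂c_i = α_i − c_i = 0, so c_i* = α_i.
NE contributions = (4, 3, 3, 2, 4); G = 16.
W^NE = (Σα)·G − ½Σα_i² = 16² − ½·54 = 229.
Planner sets c_i = Σα_j = 16 for every i, so G^SO = 5·16 = 80.
W^SO = (Σα)·G^SO − ½·5·(Σα)² = (5/2)·16² = 640.
Deadweight loss = W^SO − W^NE = 411.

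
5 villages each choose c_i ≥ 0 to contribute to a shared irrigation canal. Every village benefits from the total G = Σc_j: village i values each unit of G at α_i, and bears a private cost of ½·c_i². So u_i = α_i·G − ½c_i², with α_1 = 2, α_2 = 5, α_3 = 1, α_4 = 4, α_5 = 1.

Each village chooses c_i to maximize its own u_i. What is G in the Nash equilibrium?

13

Village i's FOC: ∂u_i/∂c_i = α_i − c_i = 0, so c_i* = α_i.
NE contributions = (2, 5, 1, 4, 1); G = 13.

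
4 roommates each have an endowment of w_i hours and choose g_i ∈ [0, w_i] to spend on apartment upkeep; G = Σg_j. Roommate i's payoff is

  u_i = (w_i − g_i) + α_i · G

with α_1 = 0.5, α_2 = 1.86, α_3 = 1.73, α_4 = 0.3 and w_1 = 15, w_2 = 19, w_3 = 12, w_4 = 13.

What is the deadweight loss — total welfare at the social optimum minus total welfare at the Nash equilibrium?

94.92

∂u_i/∂g_i = α_i − 1, so roommate i contributes w_i if α_i > 1, else 0.
α_i > 1 for i ∈ {2, 3}; NE contributions (0, 19, 12, 0), G = 31.
W^NE = Σw_i − G^NE + (Σα_i)·G^NE = 59 + 3.39·31 = 164.09.
Planner: ∂(Σu_j)/∂g_i = Σα_j − 1 = 3.39 > 0, so everyone contributes w_i; G^SO = 59, W^SO = 59 + 3.39·59 = 259.01.
Deadweight loss = 94.92.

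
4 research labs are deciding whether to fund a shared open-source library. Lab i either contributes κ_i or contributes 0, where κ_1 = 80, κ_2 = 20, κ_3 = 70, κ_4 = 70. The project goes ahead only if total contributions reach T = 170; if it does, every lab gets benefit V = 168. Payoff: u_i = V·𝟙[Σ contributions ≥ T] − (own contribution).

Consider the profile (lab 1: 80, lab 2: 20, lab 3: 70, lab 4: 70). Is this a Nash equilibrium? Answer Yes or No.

No

Total = 240 ≥ 170: provided.
Lab 1 (pledges 80, payoff 88): dropping to 0 → total 160, payoff 0. No gain.
Lab 2 (pledges 20, payoff 148): dropping to 0 → total 220, payoff 168. Profitable deviation.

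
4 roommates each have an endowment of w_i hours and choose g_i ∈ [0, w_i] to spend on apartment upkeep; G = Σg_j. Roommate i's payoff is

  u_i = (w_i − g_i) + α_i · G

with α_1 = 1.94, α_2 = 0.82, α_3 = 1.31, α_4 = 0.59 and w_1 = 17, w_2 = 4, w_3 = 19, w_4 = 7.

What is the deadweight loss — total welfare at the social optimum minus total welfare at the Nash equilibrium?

∂u_i/∂g_i = α_i − 1, so roommate i contributes w_i if α_i > 1, else 0.
α_i > 1 for i ∈ {1, 3}; NE contributions (17, 0, 19, 0), G = 36.
W^NE = Σw_i − G^NE + (Σα_i)·G^NE = 47 + 3.66·36 = 178.76.
Planner: ∂(Σu_j)/∂g_i = Σα_j − 1 = 3.66 > 0, so everyone contributes w_i; G^SO = 47, W^SO = 47 + 3.66·47 = 219.02.
Deadweight loss = 40.26.

40.26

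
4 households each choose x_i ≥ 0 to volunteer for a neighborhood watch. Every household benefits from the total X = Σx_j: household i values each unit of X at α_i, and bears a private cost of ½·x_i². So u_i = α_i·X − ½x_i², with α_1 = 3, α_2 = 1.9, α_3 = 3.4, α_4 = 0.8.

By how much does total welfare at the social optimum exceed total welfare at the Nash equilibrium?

Household i's FOC: ∂u_i/∂x_i = α_i − x_i = 0, so x_i* = α_i.
NE contributions = (3, 1.9, 3.4, 0.8); X = 9.1.
W^NE = (Σα)·X − ½Σα_i² = 9.1² − ½·24.81 = 70.405.
Planner sets x_i = Σα_j = 9.1 for every i, so X^SO = 4·9.1 = 36.4.
W^SO = (Σα)·X^SO − ½·4·(Σα)² = (4/2)·9.1² = 165.62.
Deadweight loss = W^SO − W^NE = 95.215.

95.215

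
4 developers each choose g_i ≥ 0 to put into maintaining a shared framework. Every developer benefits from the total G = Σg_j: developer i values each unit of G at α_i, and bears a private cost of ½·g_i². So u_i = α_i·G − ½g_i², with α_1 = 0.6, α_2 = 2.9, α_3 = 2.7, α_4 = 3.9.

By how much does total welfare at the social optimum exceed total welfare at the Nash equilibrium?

Developer i's FOC: ∂u_i/∂g_i = α_i − g_i = 0, so g_i* = α_i.
NE contributions = (0.6, 2.9, 2.7, 3.9); G = 10.1.
W^NE = (Σα)·G − ½Σα_i² = 10.1² − ½·31.27 = 86.375.
Planner sets g_i = Σα_j = 10.1 for every i, so G^SO = 4·10.1 = 40.4.
W^SO = (Σα)·G^SO − ½·4·(Σα)² = (4/2)·10.1² = 204.02.
Deadweight loss = W^SO − W^NE = 117.645.

117.645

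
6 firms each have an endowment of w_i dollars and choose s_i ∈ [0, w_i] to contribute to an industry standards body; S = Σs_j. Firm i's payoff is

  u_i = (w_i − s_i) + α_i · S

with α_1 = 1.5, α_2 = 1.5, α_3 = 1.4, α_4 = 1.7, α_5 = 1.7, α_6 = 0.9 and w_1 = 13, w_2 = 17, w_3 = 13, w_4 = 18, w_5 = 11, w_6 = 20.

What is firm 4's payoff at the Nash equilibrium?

122.4

∂u_i/∂s_i = α_i − 1, so firm i contributes w_i if α_i > 1, else 0.
α_i > 1 for i ∈ {1, 2, 3, 4, 5}; NE contributions (13, 17, 13, 18, 11, 0), S = 72.
u_4 = (18 − 18) + 1.7·72 = 122.4.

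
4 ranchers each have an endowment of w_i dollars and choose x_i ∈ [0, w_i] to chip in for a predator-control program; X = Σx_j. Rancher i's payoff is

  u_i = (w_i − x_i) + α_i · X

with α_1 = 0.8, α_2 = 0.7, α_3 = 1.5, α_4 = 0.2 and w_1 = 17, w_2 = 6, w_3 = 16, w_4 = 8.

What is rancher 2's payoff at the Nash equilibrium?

17.2

∂u_i/∂x_i = α_i − 1, so rancher i contributes w_i if α_i > 1, else 0.
α_i > 1 for i ∈ {3}; NE contributions (0, 0, 16, 0), X = 16.
u_2 = (6 − 0) + 0.7·16 = 17.2.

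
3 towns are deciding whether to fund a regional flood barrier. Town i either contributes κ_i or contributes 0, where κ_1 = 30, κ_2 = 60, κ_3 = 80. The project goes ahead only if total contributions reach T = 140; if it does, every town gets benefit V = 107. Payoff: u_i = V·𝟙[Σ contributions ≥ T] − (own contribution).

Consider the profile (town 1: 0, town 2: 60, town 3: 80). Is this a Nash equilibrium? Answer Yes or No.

Yes

Total = 140 ≥ 140: provided.
Town 1 (pledges 0, payoff 107): pledging 30 → total 170, payoff 77. No gain.
Town 2 (pledges 60, payoff 47): dropping to 0 → total 80, payoff 0. No gain.
Town 3 (pledges 80, payoff 27): dropping to 0 → total 60, payoff 0. No gain.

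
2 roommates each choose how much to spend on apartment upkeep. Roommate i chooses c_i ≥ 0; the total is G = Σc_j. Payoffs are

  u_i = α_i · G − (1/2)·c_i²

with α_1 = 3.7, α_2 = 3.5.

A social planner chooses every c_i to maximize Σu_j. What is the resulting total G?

14.4

Planner FOC: ∂(Σu_j)/∂c_i = (Σα_j) − c_i = 0, so c_i^SO = Σα_j = 7.2 for every i; G^SO = 14.4.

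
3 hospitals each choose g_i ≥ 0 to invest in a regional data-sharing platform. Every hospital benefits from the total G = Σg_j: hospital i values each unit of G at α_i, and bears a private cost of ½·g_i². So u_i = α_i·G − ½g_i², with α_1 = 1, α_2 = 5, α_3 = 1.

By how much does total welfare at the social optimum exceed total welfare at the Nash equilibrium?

Hospital i's FOC: ∂u_i/∂g_i = α_i − g_i = 0, so g_i* = α_i.
NE contributions = (1, 5, 1); G = 7.
W^NE = (Σα)·G − ½Σα_i² = 7² − ½·27 = 35.5.
Planner sets g_i = Σα_j = 7 for every i, so G^SO = 3·7 = 21.
W^SO = (Σα)·G^SO − ½·3·(Σα)² = (3/2)·7² = 73.5.
Deadweight loss = W^SO − W^NE = 38.

38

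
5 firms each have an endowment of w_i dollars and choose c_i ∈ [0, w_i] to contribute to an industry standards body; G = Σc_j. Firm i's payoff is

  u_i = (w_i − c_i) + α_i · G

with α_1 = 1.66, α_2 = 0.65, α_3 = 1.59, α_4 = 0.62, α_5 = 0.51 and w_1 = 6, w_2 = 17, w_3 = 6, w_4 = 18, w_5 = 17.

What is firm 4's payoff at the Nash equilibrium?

25.44

∂u_i/∂c_i = α_i − 1, so firm i contributes w_i if α_i > 1, else 0.
α_i > 1 for i ∈ {1, 3}; NE contributions (6, 0, 6, 0, 0), G = 12.
u_4 = (18 − 0) + 0.62·12 = 25.44.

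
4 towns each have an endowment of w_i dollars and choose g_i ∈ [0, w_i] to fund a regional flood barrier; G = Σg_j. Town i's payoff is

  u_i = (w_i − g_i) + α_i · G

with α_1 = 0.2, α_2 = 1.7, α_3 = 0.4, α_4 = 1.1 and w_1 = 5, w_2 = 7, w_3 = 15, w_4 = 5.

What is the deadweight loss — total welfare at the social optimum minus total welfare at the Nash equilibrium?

48

∂u_i/∂g_i = α_i − 1, so town i contributes w_i if α_i > 1, else 0.
α_i > 1 for i ∈ {2, 4}; NE contributions (0, 7, 0, 5), G = 12.
W^NE = Σw_i − G^NE + (Σα_i)·G^NE = 32 + 2.4·12 = 60.8.
Planner: ∂(Σu_j)/∂g_i = Σα_j − 1 = 2.4 > 0, so everyone contributes w_i; G^SO = 32, W^SO = 32 + 2.4·32 = 108.8.
Deadweight loss = 48.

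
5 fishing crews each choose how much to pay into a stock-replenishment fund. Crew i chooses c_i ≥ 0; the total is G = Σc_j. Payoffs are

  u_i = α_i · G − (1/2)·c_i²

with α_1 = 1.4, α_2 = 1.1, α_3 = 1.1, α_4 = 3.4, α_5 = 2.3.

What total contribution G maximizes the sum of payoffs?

46.5

Planner FOC: ∂(Σu_j)/∂c_i = (Σα_j) − c_i = 0, so c_i^SO = Σα_j = 9.3 for every i; G^SO = 46.5.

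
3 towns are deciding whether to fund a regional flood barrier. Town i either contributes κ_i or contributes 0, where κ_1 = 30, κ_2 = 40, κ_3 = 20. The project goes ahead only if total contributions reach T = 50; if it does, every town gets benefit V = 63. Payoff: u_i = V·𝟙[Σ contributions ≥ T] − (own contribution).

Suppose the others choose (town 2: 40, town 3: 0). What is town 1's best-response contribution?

30

Others' total = 40. Contributing 30 brings total to 70 ≥ 50: gain V − κ_1 = 33.
Best response: 30.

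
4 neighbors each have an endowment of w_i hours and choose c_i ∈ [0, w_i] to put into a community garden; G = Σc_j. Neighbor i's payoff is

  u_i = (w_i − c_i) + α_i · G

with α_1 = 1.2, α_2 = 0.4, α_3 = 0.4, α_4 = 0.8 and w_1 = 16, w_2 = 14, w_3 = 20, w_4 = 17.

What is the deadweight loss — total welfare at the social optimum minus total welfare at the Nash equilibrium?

∂u_i/∂c_i = α_i − 1, so neighbor i contributes w_i if α_i > 1, else 0.
α_i > 1 for i ∈ {1}; NE contributions (16, 0, 0, 0), G = 16.
W^NE = Σw_i − G^NE + (Σα_i)·G^NE = 67 + 1.8·16 = 95.8.
Planner: ∂(Σu_j)/∂c_i = Σα_j − 1 = 1.8 > 0, so everyone contributes w_i; G^SO = 67, W^SO = 67 + 1.8·67 = 187.6.
Deadweight loss = 91.8.

91.8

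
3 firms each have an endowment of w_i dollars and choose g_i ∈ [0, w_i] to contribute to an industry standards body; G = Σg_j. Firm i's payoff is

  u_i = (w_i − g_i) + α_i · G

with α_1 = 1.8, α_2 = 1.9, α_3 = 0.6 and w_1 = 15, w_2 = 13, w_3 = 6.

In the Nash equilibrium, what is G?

28

∂u_i/∂g_i = α_i − 1, so firm i contributes w_i if α_i > 1, else 0.
α_i > 1 for i ∈ {1, 2}; NE contributions (15, 13, 0), G = 28.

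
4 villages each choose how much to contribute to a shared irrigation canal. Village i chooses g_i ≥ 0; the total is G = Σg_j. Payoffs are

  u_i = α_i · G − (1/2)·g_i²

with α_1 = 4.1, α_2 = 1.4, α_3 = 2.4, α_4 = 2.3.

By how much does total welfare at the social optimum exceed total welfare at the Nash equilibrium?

118.95

Village i's FOC: ∂u_i/∂g_i = α_i − g_i = 0, so g_i* = α_i.
NE contributions = (4.1, 1.4, 2.4, 2.3); G = 10.2.
W^NE = (Σα)·G − ½Σα_i² = 10.2² − ½·29.82 = 89.13.
Planner sets g_i = Σα_j = 10.2 for every i, so G^SO = 4·10.2 = 40.8.
W^SO = (Σα)·G^SO − ½·4·(Σα)² = (4/2)·10.2² = 208.08.
Deadweight loss = W^SO − W^NE = 118.95.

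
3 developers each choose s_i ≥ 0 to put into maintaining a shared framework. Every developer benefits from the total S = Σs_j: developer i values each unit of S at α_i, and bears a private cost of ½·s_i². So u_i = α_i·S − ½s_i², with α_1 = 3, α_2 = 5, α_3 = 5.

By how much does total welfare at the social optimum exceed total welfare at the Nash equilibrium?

Developer i's FOC: ∂u_i/∂s_i = α_i − s_i = 0, so s_i* = α_i.
NE contributions = (3, 5, 5); S = 13.
W^NE = (Σα)·S − ½Σα_i² = 13² − ½·59 = 139.5.
Planner sets s_i = Σα_j = 13 for every i, so S^SO = 3·13 = 39.
W^SO = (Σα)·S^SO − ½·3·(Σα)² = (3/2)·13² = 253.5.
Deadweight loss = W^SO − W^NE = 114.

114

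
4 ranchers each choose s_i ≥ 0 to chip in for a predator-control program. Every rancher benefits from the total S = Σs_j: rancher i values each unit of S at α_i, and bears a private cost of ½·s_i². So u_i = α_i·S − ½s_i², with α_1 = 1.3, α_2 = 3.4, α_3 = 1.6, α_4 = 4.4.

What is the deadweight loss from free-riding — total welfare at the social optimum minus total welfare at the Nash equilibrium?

Rancher i's FOC: ∂u_i/∂s_i = α_i − s_i = 0, so s_i* = α_i.
NE contributions = (1.3, 3.4, 1.6, 4.4); S = 10.7.
W^NE = (Σα)·S − ½Σα_i² = 10.7² − ½·35.17 = 96.905.
Planner sets s_i = Σα_j = 10.7 for every i, so S^SO = 4·10.7 = 42.8.
W^SO = (Σα)·S^SO − ½·4·(Σα)² = (4/2)·10.7² = 228.98.
Deadweight loss = W^SO − W^NE = 132.075.

132.075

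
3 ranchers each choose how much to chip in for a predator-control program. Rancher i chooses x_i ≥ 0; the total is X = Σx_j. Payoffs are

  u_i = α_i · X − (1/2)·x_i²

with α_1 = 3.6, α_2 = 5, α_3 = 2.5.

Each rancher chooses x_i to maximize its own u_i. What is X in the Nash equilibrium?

Rancher i's FOC: ∂u_i/∂x_i = α_i − x_i = 0, so x_i* = α_i.
NE contributions = (3.6, 5, 2.5); X = 11.1.

11.1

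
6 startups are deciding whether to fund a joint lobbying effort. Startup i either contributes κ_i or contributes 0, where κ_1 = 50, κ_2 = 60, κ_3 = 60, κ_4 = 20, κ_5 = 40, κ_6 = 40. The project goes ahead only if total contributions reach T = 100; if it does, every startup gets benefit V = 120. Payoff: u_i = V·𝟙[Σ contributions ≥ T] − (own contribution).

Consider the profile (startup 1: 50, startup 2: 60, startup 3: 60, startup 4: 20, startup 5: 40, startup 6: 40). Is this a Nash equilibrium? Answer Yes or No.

No

Total = 270 ≥ 100: provided.
Startup 1 (pledges 50, payoff 70): dropping to 0 → total 220, payoff 120. Profitable deviation.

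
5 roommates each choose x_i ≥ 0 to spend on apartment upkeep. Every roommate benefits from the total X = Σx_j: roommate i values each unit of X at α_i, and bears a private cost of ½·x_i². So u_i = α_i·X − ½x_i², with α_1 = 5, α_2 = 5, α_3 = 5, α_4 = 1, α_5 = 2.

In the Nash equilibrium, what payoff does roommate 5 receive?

Roommate i's FOC: ∂u_i/∂x_i = α_i − x_i = 0, so x_i* = α_i.
NE contributions = (5, 5, 5, 1, 2); X = 18.
u_5 = α_5·X − ½·(x_5)² = 2·18 − ½·2² = 34.

34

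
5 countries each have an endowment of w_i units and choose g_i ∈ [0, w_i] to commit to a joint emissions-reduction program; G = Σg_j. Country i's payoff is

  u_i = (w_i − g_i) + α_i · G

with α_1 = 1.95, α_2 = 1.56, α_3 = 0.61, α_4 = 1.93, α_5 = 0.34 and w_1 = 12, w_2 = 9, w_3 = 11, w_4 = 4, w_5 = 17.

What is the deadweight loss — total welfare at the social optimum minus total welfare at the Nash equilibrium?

150.92

∂u_i/∂g_i = α_i − 1, so country i contributes w_i if α_i > 1, else 0.
α_i > 1 for i ∈ {1, 2, 4}; NE contributions (12, 9, 0, 4, 0), G = 25.
W^NE = Σw_i − G^NE + (Σα_i)·G^NE = 53 + 5.39·25 = 187.75.
Planner: ∂(Σu_j)/∂g_i = Σα_j − 1 = 5.39 > 0, so everyone contributes w_i; G^SO = 53, W^SO = 53 + 5.39·53 = 338.67.
Deadweight loss = 150.92.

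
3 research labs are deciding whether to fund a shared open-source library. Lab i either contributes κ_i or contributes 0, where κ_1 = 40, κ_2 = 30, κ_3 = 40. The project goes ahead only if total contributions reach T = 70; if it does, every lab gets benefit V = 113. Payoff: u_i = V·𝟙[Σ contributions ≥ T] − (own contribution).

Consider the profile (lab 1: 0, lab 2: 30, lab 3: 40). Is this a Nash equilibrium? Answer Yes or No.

Total = 70 ≥ 70: provided.
Lab 1 (pledges 0, payoff 113): pledging 40 → total 110, payoff 73. No gain.
Lab 2 (pledges 30, payoff 83): dropping to 0 → total 40, payoff 0. No gain.
Lab 3 (pledges 40, payoff 73): dropping to 0 → total 30, payoff 0. No gain.

Yes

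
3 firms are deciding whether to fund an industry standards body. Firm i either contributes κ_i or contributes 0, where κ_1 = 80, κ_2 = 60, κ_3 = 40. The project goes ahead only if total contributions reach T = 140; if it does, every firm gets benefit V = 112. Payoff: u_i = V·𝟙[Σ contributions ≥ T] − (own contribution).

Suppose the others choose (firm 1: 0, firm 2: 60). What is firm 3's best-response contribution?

Others' total = 60. Even contributing 40 gives 100 < 140: no benefit either way.
Best response: 0.

0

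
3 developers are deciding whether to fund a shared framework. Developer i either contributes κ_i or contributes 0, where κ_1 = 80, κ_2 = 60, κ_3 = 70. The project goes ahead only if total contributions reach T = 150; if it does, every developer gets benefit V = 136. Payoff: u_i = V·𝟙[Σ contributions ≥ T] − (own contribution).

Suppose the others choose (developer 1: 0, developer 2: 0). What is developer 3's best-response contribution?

0

Others' total = 0. Even contributing 70 gives 70 < 150: no benefit either way.
Best response: 0.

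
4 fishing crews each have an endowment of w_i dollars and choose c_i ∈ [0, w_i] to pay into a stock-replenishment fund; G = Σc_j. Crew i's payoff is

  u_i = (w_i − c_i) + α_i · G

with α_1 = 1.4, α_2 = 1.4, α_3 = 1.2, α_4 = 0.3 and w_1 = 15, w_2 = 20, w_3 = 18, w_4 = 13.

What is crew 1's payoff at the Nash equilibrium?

74.2

∂u_i/∂c_i = α_i − 1, so crew i contributes w_i if α_i > 1, else 0.
α_i > 1 for i ∈ {1, 2, 3}; NE contributions (15, 20, 18, 0), G = 53.
u_1 = (15 − 15) + 1.4·53 = 74.2.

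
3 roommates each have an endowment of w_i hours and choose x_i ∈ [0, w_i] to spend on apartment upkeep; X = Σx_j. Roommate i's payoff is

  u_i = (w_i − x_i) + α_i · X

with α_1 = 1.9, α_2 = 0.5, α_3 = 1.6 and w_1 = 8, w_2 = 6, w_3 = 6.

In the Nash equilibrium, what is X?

14

∂u_i/∂x_i = α_i − 1, so roommate i contributes w_i if α_i > 1, else 0.
α_i > 1 for i ∈ {1, 3}; NE contributions (8, 0, 6), X = 14.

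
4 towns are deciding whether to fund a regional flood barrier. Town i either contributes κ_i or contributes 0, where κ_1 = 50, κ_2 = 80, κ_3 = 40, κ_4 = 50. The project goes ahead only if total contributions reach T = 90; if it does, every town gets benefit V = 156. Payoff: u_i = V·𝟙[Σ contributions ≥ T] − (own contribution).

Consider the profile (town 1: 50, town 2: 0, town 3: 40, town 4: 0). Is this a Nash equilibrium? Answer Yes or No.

Total = 90 ≥ 90: provided.
Town 1 (pledges 50, payoff 106): dropping to 0 → total 40, payoff 0. No gain.
Town 2 (pledges 0, payoff 156): pledging 80 → total 170, payoff 76. No gain.
Town 3 (pledges 40, payoff 116): dropping to 0 → total 50, payoff 0. No gain.
Town 4 (pledges 0, payoff 156): pledging 50 → total 140, payoff 106. No gain.

Yes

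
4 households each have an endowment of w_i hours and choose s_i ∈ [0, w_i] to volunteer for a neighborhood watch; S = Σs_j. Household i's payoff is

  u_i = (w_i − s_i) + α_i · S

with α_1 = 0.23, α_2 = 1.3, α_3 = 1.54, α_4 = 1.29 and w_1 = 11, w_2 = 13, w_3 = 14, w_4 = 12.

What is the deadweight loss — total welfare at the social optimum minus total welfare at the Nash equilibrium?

∂u_i/∂s_i = α_i − 1, so household i contributes w_i if α_i > 1, else 0.
α_i > 1 for i ∈ {2, 3, 4}; NE contributions (0, 13, 14, 12), S = 39.
W^NE = Σw_i − S^NE + (Σα_i)·S^NE = 50 + 3.36·39 = 181.04.
Planner: ∂(Σu_j)/∂s_i = Σα_j − 1 = 3.36 > 0, so everyone contributes w_i; S^SO = 50, W^SO = 50 + 3.36·50 = 218.
Deadweight loss = 36.96.

36.96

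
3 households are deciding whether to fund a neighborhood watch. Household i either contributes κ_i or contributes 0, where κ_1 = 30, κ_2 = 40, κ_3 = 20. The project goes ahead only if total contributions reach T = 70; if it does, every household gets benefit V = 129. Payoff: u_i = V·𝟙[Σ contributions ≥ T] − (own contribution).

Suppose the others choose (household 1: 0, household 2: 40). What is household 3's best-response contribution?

Others' total = 40. Even contributing 20 gives 60 < 70: no benefit either way.
Best response: 0.

0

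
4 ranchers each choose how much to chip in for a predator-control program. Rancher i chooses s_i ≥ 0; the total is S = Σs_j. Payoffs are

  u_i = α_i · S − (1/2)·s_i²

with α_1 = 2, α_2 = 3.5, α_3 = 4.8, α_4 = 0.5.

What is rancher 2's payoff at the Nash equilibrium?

31.675

Rancher i's FOC: ∂u_i/∂s_i = α_i − s_i = 0, so s_i* = α_i.
NE contributions = (2, 3.5, 4.8, 0.5); S = 10.8.
u_2 = α_2·S − ½·(s_2)² = 3.5·10.8 − ½·3.5² = 31.675.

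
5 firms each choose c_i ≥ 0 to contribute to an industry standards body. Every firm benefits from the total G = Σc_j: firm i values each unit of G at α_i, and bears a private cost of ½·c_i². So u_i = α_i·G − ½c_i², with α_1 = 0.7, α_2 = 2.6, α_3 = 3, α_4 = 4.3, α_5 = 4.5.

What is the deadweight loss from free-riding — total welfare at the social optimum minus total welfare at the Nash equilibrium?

369.51

Firm i's FOC: ∂u_i/∂c_i = α_i − c_i = 0, so c_i* = α_i.
NE contributions = (0.7, 2.6, 3, 4.3, 4.5); G = 15.1.
W^NE = (Σα)·G − ½Σα_i² = 15.1² − ½·54.99 = 200.515.
Planner sets c_i = Σα_j = 15.1 for every i, so G^SO = 5·15.1 = 75.5.
W^SO = (Σα)·G^SO − ½·5·(Σα)² = (5/2)·15.1² = 570.025.
Deadweight loss = W^SO − W^NE = 369.51.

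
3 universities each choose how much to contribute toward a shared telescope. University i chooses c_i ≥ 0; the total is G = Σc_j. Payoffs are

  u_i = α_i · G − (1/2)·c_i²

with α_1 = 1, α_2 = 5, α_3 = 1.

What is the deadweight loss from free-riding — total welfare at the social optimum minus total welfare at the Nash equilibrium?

University i's FOC: ∂u_i/∂c_i = α_i − c_i = 0, so c_i* = α_i.
NE contributions = (1, 5, 1); G = 7.
W^NE = (Σα)·G − ½Σα_i² = 7² − ½·27 = 35.5.
Planner sets c_i = Σα_j = 7 for every i, so G^SO = 3·7 = 21.
W^SO = (Σα)·G^SO − ½·3·(Σα)² = (3/2)·7² = 73.5.
Deadweight loss = W^SO − W^NE = 38.

38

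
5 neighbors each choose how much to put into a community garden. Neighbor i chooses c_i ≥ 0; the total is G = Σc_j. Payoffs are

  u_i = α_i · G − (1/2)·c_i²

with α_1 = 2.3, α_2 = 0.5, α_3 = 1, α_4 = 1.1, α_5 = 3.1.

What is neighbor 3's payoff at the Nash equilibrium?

Neighbor i's FOC: ∂u_i/∂c_i = α_i − c_i = 0, so c_i* = α_i.
NE contributions = (2.3, 0.5, 1, 1.1, 3.1); G = 8.
u_3 = α_3·G − ½·(c_3)² = 1·8 − ½·1² = 7.5.

7.5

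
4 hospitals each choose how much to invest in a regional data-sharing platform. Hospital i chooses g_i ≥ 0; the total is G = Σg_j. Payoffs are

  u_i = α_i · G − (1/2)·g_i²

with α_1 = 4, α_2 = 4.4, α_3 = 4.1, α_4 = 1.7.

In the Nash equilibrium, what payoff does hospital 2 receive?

Hospital i's FOC: ∂u_i/∂g_i = α_i − g_i = 0, so g_i* = α_i.
NE contributions = (4, 4.4, 4.1, 1.7); G = 14.2.
u_2 = α_2·G − ½·(g_2)² = 4.4·14.2 − ½·4.4² = 52.8.

52.8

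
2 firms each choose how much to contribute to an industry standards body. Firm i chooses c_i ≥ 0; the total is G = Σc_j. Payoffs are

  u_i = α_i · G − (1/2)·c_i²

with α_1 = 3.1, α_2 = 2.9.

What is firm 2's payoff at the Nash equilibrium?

Firm i's FOC: ∂u_i/∂c_i = α_i − c_i = 0, so c_i* = α_i.
NE contributions = (3.1, 2.9); G = 6.
u_2 = α_2·G − ½·(c_2)² = 2.9·6 − ½·2.9² = 13.195.

13.195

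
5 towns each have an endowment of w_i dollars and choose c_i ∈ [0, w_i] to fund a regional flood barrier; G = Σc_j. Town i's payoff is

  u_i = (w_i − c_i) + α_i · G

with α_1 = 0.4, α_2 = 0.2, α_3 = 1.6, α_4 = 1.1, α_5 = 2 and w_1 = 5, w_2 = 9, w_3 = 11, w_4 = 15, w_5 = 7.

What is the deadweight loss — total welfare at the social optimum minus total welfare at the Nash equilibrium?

∂u_i/∂c_i = α_i − 1, so town i contributes w_i if α_i > 1, else 0.
α_i > 1 for i ∈ {3, 4, 5}; NE contributions (0, 0, 11, 15, 7), G = 33.
W^NE = Σw_i − G^NE + (Σα_i)·G^NE = 47 + 4.3·33 = 188.9.
Planner: ∂(Σu_j)/∂c_i = Σα_j − 1 = 4.3 > 0, so everyone contributes w_i; G^SO = 47, W^SO = 47 + 4.3·47 = 249.1.
Deadweight loss = 60.2.

60.2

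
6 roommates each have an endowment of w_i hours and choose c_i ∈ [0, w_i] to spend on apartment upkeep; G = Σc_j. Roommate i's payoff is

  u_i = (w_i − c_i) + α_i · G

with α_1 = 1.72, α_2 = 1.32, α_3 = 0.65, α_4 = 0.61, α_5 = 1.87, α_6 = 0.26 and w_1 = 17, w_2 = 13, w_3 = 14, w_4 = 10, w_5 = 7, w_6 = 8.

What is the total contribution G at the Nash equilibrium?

∂u_i/∂c_i = α_i − 1, so roommate i contributes w_i if α_i > 1, else 0.
α_i > 1 for i ∈ {1, 2, 5}; NE contributions (17, 13, 0, 0, 7, 0), G = 37.

37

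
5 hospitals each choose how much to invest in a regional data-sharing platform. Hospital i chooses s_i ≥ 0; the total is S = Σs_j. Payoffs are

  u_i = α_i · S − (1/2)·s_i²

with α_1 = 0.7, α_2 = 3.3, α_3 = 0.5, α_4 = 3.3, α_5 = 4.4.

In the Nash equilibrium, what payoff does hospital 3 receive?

5.975

Hospital i's FOC: ∂u_i/∂s_i = α_i − s_i = 0, so s_i* = α_i.
NE contributions = (0.7, 3.3, 0.5, 3.3, 4.4); S = 12.2.
u_3 = α_3·S − ½·(s_3)² = 0.5·12.2 − ½·0.5² = 5.975.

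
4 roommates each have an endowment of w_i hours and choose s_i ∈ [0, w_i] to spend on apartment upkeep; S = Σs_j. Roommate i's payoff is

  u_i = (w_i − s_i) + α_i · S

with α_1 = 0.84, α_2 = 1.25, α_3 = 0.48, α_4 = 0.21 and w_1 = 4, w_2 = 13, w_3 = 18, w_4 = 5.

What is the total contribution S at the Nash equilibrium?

∂u_i/∂s_i = α_i − 1, so roommate i contributes w_i if α_i > 1, else 0.
α_i > 1 for i ∈ {2}; NE contributions (0, 13, 0, 0), S = 13.

13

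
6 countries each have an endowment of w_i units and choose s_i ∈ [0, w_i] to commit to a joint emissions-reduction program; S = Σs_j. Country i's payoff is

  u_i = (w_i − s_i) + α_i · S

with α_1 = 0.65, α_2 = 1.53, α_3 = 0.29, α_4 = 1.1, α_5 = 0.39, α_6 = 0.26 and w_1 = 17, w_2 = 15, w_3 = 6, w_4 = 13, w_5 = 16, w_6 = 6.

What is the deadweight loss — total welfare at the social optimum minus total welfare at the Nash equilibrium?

144.9

∂u_i/∂s_i = α_i − 1, so country i contributes w_i if α_i > 1, else 0.
α_i > 1 for i ∈ {2, 4}; NE contributions (0, 15, 0, 13, 0, 0), S = 28.
W^NE = Σw_i − S^NE + (Σα_i)·S^NE = 73 + 3.22·28 = 163.16.
Planner: ∂(Σu_j)/∂s_i = Σα_j − 1 = 3.22 > 0, so everyone contributes w_i; S^SO = 73, W^SO = 73 + 3.22·73 = 308.06.
Deadweight loss = 144.9.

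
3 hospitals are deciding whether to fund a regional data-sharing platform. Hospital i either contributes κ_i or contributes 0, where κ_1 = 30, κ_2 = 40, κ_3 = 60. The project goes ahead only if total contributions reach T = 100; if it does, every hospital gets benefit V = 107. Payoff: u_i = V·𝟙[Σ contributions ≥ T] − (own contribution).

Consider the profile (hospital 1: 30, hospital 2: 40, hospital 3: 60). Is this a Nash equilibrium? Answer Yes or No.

Total = 130 ≥ 100: provided.
Hospital 1 (pledges 30, payoff 77): dropping to 0 → total 100, payoff 107. Profitable deviation.

No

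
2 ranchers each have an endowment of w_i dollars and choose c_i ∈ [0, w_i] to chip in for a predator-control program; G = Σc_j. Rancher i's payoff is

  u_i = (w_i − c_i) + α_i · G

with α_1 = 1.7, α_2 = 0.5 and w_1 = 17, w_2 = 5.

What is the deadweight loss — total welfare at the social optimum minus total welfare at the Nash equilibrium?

6

∂u_i/∂c_i = α_i − 1, so rancher i contributes w_i if α_i > 1, else 0.
α_i > 1 for i ∈ {1}; NE contributions (17, 0), G = 17.
W^NE = Σw_i − G^NE + (Σα_i)·G^NE = 22 + 1.2·17 = 42.4.
Planner: ∂(Σu_j)/∂c_i = Σα_j − 1 = 1.2 > 0, so everyone contributes w_i; G^SO = 22, W^SO = 22 + 1.2·22 = 48.4.
Deadweight loss = 6.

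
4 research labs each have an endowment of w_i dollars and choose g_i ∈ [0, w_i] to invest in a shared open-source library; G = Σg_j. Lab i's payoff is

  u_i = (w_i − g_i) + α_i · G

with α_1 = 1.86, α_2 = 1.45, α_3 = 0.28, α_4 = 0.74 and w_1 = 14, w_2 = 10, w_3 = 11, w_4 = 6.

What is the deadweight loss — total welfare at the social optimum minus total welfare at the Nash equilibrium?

56.61

∂u_i/∂g_i = α_i − 1, so lab i contributes w_i if α_i > 1, else 0.
α_i > 1 for i ∈ {1, 2}; NE contributions (14, 10, 0, 0), G = 24.
W^NE = Σw_i − G^NE + (Σα_i)·G^NE = 41 + 3.33·24 = 120.92.
Planner: ∂(Σu_j)/∂g_i = Σα_j − 1 = 3.33 > 0, so everyone contributes w_i; G^SO = 41, W^SO = 41 + 3.33·41 = 177.53.
Deadweight loss = 56.61.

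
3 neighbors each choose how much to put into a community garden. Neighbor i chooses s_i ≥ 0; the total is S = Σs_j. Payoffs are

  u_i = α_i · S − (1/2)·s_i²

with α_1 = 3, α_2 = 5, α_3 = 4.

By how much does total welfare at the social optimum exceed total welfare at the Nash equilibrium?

97

Neighbor i's FOC: ∂u_i/∂s_i = α_i − s_i = 0, so s_i* = α_i.
NE contributions = (3, 5, 4); S = 12.
W^NE = (Σα)·S − ½Σα_i² = 12² − ½·50 = 119.
Planner sets s_i = Σα_j = 12 for every i, so S^SO = 3·12 = 36.
W^SO = (Σα)·S^SO − ½·3·(Σα)² = (3/2)·12² = 216.
Deadweight loss = W^SO − W^NE = 97.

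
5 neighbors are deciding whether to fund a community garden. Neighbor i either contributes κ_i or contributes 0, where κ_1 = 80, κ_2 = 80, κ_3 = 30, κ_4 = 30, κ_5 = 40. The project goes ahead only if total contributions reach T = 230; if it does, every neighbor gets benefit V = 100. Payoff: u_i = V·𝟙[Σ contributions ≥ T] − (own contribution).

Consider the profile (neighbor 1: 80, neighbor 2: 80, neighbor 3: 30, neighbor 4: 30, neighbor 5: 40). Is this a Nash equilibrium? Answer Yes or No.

Total = 260 ≥ 230: provided.
Neighbor 1 (pledges 80, payoff 20): dropping to 0 → total 180, payoff 0. No gain.
Neighbor 2 (pledges 80, payoff 20): dropping to 0 → total 180, payoff 0. No gain.
Neighbor 3 (pledges 30, payoff 70): dropping to 0 → total 230, payoff 100. Profitable deviation.

No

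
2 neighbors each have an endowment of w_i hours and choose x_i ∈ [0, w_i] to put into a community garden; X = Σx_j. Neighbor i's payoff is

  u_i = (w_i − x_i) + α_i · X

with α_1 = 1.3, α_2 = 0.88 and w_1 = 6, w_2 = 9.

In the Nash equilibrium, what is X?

∂u_i/∂x_i = α_i − 1, so neighbor i contributes w_i if α_i > 1, else 0.
α_i > 1 for i ∈ {1}; NE contributions (6, 0), X = 6.

6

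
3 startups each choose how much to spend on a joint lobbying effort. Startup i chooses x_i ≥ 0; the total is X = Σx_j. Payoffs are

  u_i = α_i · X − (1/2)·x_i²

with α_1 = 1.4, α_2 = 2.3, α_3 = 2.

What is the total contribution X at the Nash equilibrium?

5.7

Startup i's FOC: ∂u_i/∂x_i = α_i − x_i = 0, so x_i* = α_i.
NE contributions = (1.4, 2.3, 2); X = 5.7.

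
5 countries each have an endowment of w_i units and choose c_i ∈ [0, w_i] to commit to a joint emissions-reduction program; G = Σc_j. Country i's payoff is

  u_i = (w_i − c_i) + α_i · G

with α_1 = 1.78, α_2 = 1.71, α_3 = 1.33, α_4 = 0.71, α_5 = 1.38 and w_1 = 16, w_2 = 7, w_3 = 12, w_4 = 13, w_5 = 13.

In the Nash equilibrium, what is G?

48

∂u_i/∂c_i = α_i − 1, so country i contributes w_i if α_i > 1, else 0.
α_i > 1 for i ∈ {1, 2, 3, 5}; NE contributions (16, 7, 12, 0, 13), G = 48.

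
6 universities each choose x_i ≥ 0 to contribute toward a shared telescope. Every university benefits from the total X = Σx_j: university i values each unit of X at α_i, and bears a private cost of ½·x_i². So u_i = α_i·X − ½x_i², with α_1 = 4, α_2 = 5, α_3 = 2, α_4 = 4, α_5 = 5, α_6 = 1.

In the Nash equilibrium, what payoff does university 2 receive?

University i's FOC: ∂u_i/∂x_i = α_i − x_i = 0, so x_i* = α_i.
NE contributions = (4, 5, 2, 4, 5, 1); X = 21.
u_2 = α_2·X − ½·(x_2)² = 5·21 − ½·5² = 92.5.

92.5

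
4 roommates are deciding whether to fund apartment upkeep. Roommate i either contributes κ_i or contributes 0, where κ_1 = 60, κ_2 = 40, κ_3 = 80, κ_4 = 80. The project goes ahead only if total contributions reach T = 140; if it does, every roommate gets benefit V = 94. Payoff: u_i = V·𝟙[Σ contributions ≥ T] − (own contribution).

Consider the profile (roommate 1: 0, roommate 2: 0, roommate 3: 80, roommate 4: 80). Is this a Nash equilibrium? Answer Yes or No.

Yes

Total = 160 ≥ 140: provided.
Roommate 1 (pledges 0, payoff 94): pledging 60 → total 220, payoff 34. No gain.
Roommate 2 (pledges 0, payoff 94): pledging 40 → total 200, payoff 54. No gain.
Roommate 3 (pledges 80, payoff 14): dropping to 0 → total 80, payoff 0. No gain.
Roommate 4 (pledges 80, payoff 14): dropping to 0 → total 80, payoff 0. No gain.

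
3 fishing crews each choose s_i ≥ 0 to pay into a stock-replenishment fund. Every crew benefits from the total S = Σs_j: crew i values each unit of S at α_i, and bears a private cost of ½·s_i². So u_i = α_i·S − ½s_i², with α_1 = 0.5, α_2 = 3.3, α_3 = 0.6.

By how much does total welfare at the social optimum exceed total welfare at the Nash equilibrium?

Crew i's FOC: ∂u_i/∂s_i = α_i − s_i = 0, so s_i* = α_i.
NE contributions = (0.5, 3.3, 0.6); S = 4.4.
W^NE = (Σα)·S − ½Σα_i² = 4.4² − ½·11.5 = 13.61.
Planner sets s_i = Σα_j = 4.4 for every i, so S^SO = 3·4.4 = 13.2.
W^SO = (Σα)·S^SO − ½·3·(Σα)² = (3/2)·4.4² = 29.04.
Deadweight loss = W^SO − W^NE = 15.43.

15.43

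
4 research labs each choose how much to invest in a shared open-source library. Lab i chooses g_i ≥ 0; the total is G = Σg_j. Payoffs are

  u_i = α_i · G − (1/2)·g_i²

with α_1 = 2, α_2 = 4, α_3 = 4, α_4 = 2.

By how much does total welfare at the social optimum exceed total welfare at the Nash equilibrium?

Lab i's FOC: ∂u_i/∂g_i = α_i − g_i = 0, so g_i* = α_i.
NE contributions = (2, 4, 4, 2); G = 12.
W^NE = (Σα)·G − ½Σα_i² = 12² − ½·40 = 124.
Planner sets g_i = Σα_j = 12 for every i, so G^SO = 4·12 = 48.
W^SO = (Σα)·G^SO − ½·4·(Σα)² = (4/2)·12² = 288.
Deadweight loss = W^SO − W^NE = 164.

164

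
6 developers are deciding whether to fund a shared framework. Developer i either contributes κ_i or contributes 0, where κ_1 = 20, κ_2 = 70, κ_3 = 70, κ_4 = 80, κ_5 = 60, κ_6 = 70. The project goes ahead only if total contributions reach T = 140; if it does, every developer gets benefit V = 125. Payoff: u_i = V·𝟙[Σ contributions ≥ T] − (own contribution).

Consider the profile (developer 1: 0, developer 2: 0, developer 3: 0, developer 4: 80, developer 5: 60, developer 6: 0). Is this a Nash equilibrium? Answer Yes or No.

Total = 140 ≥ 140: provided.
Developer 1 (pledges 0, payoff 125): pledging 20 → total 160, payoff 105. No gain.
Developer 2 (pledges 0, payoff 125): pledging 70 → total 210, payoff 55. No gain.
Developer 3 (pledges 0, payoff 125): pledging 70 → total 210, payoff 55. No gain.
Developer 4 (pledges 80, payoff 45): dropping to 0 → total 60, payoff 0. No gain.
Developer 5 (pledges 60, payoff 65): dropping to 0 → total 80, payoff 0. No gain.
Developer 6 (pledges 0, payoff 125): pledging 70 → total 210, payoff 55. No gain.

Yes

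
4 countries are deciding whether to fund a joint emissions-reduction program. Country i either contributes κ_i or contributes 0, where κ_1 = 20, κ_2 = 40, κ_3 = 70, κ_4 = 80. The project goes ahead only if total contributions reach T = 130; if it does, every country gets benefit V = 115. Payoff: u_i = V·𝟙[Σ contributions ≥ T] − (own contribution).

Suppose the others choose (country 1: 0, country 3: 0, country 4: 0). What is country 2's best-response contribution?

0

Others' total = 0. Even contributing 40 gives 40 < 130: no benefit either way.
Best response: 0.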